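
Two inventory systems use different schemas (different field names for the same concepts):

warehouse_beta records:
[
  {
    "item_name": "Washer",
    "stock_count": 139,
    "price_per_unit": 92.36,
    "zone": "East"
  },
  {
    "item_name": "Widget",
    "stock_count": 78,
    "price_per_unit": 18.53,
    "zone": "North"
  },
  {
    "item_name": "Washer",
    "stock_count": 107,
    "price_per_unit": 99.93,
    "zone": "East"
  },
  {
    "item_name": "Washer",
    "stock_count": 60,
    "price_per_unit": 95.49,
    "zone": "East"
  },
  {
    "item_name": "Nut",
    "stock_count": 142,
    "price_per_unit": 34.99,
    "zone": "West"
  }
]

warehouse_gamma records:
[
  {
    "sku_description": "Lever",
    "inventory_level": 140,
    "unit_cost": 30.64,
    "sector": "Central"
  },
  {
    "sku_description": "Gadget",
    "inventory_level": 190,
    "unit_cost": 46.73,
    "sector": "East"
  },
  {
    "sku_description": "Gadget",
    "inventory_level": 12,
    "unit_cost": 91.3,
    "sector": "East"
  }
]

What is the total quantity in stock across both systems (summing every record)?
868

To reconcile these schemas, identify the field holding the quantity in stock in each system:
1. In warehouse_beta it is "stock_count"
2. In warehouse_gamma it is "inventory_level"

From warehouse_beta: 139 + 78 + 107 + 60 + 142 = 526
From warehouse_gamma: 140 + 190 + 12 = 342

Total: 526 + 342 = 868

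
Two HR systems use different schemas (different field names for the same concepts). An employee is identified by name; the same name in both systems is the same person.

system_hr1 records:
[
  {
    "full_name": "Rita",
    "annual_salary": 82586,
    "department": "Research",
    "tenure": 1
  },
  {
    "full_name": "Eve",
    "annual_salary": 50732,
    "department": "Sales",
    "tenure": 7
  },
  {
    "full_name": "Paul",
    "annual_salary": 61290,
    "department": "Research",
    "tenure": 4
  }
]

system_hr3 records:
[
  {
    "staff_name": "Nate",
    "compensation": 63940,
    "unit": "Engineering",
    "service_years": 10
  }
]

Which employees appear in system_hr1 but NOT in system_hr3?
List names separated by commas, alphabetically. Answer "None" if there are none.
Eve, Paul, Rita

Schema mapping: "full_name" (system_hr1) = "staff_name" (system_hr3) = employee name

Names in system_hr1: ['Eve', 'Paul', 'Rita']
Names in system_hr3: ['Nate']

In system_hr1 but not system_hr3: ['Eve', 'Paul', 'Rita']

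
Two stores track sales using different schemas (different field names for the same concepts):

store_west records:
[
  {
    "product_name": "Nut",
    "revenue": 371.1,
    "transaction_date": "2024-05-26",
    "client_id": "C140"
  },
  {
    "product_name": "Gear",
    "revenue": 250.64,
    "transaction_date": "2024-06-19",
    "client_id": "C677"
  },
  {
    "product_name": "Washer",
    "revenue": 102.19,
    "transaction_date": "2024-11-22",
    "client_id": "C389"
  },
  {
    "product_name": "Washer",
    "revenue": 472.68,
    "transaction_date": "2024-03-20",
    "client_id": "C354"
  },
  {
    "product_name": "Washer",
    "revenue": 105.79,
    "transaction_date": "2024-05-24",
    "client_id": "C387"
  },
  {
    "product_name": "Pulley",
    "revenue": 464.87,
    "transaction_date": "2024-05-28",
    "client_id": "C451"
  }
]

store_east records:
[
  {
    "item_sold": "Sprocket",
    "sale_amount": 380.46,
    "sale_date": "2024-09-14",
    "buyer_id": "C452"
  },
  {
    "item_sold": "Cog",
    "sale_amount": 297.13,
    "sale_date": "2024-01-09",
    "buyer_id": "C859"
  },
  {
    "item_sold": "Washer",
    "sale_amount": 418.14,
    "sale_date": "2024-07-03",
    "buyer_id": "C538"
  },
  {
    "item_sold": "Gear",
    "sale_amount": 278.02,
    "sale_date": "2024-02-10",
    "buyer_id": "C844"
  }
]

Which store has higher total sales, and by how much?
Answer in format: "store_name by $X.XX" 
store_west by $393.52

Schema mapping: "revenue" (store_west) = "sale_amount" (store_east) = sale amount

Total for store_west: 1767.27
Total for store_east: 1373.75

Difference: |1767.27 - 1373.75| = 393.52
store_west has higher sales by $393.52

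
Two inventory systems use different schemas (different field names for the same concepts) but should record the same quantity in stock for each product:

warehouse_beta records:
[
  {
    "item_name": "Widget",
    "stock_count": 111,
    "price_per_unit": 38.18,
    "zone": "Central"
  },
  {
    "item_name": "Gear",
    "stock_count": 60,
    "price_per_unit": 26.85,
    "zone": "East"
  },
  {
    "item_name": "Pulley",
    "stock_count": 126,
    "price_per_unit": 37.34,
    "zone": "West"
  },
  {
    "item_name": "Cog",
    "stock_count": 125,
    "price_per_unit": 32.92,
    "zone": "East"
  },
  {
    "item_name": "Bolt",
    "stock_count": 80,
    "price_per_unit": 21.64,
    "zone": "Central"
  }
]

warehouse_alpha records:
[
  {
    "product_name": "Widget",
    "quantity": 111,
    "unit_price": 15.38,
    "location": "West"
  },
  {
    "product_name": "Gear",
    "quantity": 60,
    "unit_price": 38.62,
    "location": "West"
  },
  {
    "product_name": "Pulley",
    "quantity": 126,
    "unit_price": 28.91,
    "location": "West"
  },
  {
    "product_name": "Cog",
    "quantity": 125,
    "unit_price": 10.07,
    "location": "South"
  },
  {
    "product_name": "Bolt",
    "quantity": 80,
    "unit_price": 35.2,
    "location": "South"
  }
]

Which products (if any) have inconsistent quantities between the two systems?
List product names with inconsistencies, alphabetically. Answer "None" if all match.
None

Schema mappings:
- "item_name" (warehouse_beta) = "product_name" (warehouse_alpha) = product name
- "stock_count" (warehouse_beta) = "quantity" (warehouse_alpha) = quantity

Comparison:
  Widget: 111 vs 111 - MATCH
  Gear: 60 vs 60 - MATCH
  Pulley: 126 vs 126 - MATCH
  Cog: 125 vs 125 - MATCH
  Bolt: 80 vs 80 - MATCH

Products with inconsistencies: None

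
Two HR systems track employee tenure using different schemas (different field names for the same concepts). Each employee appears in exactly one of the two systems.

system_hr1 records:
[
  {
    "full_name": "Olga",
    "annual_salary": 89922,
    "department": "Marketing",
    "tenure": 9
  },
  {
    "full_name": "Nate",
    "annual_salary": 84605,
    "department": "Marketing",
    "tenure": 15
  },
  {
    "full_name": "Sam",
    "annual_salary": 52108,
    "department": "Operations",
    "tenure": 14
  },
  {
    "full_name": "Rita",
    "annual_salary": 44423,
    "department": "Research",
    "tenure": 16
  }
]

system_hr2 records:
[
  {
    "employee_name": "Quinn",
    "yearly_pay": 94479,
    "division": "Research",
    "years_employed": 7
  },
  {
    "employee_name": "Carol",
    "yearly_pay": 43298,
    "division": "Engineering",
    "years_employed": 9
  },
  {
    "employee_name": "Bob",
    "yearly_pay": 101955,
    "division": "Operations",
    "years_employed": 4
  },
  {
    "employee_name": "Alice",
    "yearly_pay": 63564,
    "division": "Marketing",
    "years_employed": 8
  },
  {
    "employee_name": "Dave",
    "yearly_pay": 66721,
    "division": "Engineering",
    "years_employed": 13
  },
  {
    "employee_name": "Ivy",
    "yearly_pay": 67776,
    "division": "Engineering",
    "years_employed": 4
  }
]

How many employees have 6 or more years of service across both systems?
8

Reconcile schemas: "tenure" (system_hr1) = "years_employed" (system_hr2) = years of service

From system_hr1: 4 employees with >= 6 years
From system_hr2: 4 employees with >= 6 years

Total: 4 + 4 = 8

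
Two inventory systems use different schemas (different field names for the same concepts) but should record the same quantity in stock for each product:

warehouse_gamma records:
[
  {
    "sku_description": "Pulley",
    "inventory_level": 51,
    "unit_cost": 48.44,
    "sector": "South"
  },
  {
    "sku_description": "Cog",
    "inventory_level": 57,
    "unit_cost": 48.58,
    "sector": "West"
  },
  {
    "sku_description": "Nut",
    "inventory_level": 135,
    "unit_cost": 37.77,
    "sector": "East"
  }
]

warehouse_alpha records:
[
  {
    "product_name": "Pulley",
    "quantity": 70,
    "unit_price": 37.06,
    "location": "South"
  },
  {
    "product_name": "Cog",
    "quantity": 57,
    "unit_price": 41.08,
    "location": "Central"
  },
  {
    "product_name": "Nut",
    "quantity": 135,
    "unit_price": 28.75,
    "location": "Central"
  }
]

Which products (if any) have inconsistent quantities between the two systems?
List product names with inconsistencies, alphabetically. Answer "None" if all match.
Pulley

Schema mappings:
- "sku_description" (warehouse_gamma) = "product_name" (warehouse_alpha) = product name
- "inventory_level" (warehouse_gamma) = "quantity" (warehouse_alpha) = quantity

Comparison:
  Pulley: 51 vs 70 - MISMATCH
  Cog: 57 vs 57 - MATCH
  Nut: 135 vs 135 - MATCH

Products with inconsistencies: Pulley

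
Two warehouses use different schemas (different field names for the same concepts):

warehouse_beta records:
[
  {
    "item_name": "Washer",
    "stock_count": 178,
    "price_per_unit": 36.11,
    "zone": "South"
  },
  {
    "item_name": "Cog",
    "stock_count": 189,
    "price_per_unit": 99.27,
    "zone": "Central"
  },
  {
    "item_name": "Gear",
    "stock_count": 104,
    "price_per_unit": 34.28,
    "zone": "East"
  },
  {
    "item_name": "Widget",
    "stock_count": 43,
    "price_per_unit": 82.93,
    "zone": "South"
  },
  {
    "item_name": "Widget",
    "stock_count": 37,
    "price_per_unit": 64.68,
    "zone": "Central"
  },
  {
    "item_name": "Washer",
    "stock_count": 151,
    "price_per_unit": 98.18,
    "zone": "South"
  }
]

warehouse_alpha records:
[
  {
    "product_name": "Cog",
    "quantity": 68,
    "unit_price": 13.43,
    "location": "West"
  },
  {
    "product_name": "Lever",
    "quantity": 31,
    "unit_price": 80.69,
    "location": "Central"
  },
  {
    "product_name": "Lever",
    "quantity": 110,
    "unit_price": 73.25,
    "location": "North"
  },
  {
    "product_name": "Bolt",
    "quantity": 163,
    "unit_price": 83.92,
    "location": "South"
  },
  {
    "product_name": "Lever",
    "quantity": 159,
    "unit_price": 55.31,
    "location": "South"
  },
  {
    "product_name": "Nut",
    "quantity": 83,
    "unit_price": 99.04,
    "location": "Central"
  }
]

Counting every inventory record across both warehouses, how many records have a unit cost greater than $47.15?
9

Schema mapping: "price_per_unit" (warehouse_beta) = "unit_price" (warehouse_alpha) = unit cost

Records > $47.15 in warehouse_beta: 4
Records > $47.15 in warehouse_alpha: 5

Total count: 4 + 5 = 9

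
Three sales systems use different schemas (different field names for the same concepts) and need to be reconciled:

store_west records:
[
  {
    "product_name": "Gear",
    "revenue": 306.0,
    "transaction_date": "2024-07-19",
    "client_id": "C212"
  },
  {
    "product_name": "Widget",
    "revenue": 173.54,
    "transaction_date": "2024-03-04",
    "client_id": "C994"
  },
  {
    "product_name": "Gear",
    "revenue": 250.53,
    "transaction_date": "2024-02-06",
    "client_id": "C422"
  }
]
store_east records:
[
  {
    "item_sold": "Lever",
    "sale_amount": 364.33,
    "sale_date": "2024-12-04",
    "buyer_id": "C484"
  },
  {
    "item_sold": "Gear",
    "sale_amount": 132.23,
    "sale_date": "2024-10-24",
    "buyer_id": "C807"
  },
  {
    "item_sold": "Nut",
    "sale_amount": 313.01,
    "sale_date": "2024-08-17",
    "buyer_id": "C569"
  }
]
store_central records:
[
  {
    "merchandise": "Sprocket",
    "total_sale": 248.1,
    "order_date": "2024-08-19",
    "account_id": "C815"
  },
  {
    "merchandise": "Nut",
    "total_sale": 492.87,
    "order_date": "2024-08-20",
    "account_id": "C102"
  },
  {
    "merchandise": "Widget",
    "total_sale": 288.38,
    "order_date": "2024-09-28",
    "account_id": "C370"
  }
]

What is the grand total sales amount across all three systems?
2568.99

Schema reconciliation - all amount fields map to sale amount:

store_west (revenue): 730.07
store_east (sale_amount): 809.57
store_central (total_sale): 1029.35

Grand total: 2568.99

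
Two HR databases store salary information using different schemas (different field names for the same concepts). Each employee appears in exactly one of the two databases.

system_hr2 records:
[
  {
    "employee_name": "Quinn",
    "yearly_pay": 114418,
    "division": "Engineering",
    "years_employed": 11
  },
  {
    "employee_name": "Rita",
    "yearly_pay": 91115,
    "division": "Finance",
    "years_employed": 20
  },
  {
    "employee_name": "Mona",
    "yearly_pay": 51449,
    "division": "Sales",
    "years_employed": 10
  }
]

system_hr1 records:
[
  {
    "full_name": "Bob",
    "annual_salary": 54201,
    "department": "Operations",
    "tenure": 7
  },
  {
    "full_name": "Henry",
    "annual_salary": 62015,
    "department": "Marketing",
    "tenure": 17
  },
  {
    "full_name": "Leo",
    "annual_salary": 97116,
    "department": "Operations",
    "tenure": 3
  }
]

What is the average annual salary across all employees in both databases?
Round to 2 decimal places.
78385.67

Schema mapping: "yearly_pay" (system_hr2) = "annual_salary" (system_hr1) = annual salary

All salaries: [114418, 91115, 51449, 54201, 62015, 97116]
Sum: 470314
Count: 6
Average: 470314 / 6 = 78385.67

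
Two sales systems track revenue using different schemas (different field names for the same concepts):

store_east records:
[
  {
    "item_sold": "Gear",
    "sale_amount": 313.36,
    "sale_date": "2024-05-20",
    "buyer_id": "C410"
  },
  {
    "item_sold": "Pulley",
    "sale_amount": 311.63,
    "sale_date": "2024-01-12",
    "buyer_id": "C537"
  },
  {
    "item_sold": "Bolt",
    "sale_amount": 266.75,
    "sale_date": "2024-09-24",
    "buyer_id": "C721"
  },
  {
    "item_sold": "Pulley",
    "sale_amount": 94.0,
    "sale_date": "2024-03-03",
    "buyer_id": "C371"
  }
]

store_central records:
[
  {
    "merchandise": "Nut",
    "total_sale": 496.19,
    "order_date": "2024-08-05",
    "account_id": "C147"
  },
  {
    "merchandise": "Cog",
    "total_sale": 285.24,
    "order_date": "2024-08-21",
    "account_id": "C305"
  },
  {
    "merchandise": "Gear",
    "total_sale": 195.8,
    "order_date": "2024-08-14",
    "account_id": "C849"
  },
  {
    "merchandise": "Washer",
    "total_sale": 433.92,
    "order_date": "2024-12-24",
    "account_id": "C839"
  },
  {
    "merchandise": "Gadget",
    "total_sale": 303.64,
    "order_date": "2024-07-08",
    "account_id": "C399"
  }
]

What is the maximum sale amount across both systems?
496.19

Reconcile: "sale_amount" (store_east) = "total_sale" (store_central) = sale amount

Maximum in store_east: 313.36
Maximum in store_central: 496.19

Overall maximum: max(313.36, 496.19) = 496.19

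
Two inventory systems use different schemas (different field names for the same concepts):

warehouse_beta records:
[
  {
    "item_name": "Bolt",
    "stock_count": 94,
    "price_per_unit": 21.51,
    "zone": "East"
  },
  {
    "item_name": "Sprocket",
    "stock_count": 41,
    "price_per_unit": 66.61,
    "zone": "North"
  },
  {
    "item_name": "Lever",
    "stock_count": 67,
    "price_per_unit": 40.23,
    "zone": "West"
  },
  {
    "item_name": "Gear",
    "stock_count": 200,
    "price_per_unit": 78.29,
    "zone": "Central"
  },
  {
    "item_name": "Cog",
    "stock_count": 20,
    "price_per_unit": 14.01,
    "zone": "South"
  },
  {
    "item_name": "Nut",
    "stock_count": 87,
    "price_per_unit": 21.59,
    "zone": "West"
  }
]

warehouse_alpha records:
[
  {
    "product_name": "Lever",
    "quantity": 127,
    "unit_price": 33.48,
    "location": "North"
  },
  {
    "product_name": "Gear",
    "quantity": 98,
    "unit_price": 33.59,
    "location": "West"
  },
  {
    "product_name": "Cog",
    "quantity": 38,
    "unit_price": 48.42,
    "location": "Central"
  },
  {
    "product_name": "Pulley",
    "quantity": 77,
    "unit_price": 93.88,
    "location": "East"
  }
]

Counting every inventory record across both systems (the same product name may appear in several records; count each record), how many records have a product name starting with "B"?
1

Schema mapping: "item_name" (warehouse_beta) = "product_name" (warehouse_alpha) = product name

Records with product name starting with "B" in warehouse_beta: 1
Records with product name starting with "B" in warehouse_alpha: 0

Total: 1 + 0 = 1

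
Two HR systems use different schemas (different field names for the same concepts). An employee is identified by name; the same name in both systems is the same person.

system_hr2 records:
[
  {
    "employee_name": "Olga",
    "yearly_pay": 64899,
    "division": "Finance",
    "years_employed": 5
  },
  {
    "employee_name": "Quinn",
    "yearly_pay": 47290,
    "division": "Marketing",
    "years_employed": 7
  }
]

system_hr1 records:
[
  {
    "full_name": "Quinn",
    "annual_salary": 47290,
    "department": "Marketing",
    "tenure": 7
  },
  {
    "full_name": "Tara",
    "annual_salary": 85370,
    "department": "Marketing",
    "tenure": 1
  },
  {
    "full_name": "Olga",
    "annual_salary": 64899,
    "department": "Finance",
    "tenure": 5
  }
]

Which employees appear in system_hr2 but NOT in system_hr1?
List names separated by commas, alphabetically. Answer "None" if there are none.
None

Schema mapping: "employee_name" (system_hr2) = "full_name" (system_hr1) = employee name

Names in system_hr2: ['Olga', 'Quinn']
Names in system_hr1: ['Olga', 'Quinn', 'Tara']

In system_hr2 but not system_hr1: None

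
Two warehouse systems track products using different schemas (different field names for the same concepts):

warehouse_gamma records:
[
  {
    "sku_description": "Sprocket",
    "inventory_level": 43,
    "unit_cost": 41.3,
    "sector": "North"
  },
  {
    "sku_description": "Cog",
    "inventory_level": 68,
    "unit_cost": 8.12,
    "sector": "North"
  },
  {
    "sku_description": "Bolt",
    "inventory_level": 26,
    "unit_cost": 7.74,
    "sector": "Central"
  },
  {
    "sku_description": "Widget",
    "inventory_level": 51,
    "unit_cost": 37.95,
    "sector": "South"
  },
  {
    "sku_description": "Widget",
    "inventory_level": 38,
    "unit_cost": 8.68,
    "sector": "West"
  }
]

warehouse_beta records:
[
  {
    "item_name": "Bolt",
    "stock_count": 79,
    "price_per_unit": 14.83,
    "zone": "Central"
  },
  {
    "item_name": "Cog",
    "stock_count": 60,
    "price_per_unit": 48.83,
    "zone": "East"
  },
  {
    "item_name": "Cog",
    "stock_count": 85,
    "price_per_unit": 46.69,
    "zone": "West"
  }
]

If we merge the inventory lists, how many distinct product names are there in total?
4

Schema mapping: "sku_description" (warehouse_gamma) = "item_name" (warehouse_beta) = product name

Products in warehouse_gamma: ['Bolt', 'Cog', 'Sprocket', 'Widget']
Products in warehouse_beta: ['Bolt', 'Cog']

Union (unique products): ['Bolt', 'Cog', 'Sprocket', 'Widget']
Count: 4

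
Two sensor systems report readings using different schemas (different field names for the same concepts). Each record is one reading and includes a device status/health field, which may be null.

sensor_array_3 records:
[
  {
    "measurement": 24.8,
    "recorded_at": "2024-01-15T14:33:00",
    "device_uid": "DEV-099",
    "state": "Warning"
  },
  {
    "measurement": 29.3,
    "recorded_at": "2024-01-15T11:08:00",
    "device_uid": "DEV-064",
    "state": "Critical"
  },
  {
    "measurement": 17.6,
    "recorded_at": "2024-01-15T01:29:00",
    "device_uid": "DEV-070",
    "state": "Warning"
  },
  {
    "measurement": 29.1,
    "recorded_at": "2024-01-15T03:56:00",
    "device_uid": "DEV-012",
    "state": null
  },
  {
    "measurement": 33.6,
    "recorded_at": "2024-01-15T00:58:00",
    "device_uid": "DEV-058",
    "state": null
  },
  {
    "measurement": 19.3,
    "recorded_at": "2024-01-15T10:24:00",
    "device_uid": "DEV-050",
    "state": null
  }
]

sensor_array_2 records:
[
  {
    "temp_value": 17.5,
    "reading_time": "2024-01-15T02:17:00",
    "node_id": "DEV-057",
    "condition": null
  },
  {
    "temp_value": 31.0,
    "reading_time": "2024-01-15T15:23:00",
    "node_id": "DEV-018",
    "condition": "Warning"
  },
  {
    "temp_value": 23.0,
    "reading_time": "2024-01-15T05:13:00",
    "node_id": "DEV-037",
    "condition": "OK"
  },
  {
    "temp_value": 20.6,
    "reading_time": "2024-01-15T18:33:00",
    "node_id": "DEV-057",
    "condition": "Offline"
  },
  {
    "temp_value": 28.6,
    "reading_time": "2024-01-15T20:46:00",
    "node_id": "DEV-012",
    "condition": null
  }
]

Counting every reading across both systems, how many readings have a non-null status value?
6

Schema mapping: "state" (sensor_array_3) = "condition" (sensor_array_2) = status

Non-null in sensor_array_3: 3
Non-null in sensor_array_2: 3

Total non-null: 3 + 3 = 6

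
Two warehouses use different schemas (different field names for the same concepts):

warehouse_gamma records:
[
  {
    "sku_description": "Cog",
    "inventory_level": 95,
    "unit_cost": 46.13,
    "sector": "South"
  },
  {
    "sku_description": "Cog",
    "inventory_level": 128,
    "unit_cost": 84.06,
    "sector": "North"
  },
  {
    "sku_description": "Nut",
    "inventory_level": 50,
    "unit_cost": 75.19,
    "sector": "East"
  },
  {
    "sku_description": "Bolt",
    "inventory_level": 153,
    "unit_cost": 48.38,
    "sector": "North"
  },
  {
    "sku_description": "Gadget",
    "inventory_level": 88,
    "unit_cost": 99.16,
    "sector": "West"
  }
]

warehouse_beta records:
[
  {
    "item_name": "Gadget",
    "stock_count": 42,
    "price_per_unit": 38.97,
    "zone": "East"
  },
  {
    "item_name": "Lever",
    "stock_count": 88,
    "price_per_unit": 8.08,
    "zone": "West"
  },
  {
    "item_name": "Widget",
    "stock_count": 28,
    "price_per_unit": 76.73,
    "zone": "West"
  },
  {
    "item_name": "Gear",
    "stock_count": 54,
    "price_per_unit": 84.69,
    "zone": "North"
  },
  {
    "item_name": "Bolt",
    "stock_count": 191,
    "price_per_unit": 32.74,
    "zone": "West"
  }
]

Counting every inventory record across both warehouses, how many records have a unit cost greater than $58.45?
5

Schema mapping: "unit_cost" (warehouse_gamma) = "price_per_unit" (warehouse_beta) = unit cost

Records > $58.45 in warehouse_gamma: 3
Records > $58.45 in warehouse_beta: 2

Total count: 3 + 2 = 5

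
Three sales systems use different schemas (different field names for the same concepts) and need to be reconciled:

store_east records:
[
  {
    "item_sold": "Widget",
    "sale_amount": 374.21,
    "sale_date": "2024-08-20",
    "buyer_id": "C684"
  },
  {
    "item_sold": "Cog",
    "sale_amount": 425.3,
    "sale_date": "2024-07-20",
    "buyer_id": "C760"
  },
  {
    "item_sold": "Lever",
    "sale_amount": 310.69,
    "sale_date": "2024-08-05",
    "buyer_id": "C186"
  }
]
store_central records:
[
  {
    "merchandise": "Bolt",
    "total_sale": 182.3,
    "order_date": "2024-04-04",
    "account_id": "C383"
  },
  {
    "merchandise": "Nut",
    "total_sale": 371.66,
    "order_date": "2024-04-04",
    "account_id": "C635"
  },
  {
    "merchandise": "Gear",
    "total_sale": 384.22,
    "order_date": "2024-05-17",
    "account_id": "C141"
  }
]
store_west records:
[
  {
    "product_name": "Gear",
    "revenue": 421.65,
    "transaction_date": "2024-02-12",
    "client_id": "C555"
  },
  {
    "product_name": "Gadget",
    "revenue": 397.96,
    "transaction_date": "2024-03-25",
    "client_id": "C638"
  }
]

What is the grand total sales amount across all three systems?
2867.99

Schema reconciliation - all amount fields map to sale amount:

store_east (sale_amount): 1110.2
store_central (total_sale): 938.18
store_west (revenue): 819.61

Grand total: 2867.99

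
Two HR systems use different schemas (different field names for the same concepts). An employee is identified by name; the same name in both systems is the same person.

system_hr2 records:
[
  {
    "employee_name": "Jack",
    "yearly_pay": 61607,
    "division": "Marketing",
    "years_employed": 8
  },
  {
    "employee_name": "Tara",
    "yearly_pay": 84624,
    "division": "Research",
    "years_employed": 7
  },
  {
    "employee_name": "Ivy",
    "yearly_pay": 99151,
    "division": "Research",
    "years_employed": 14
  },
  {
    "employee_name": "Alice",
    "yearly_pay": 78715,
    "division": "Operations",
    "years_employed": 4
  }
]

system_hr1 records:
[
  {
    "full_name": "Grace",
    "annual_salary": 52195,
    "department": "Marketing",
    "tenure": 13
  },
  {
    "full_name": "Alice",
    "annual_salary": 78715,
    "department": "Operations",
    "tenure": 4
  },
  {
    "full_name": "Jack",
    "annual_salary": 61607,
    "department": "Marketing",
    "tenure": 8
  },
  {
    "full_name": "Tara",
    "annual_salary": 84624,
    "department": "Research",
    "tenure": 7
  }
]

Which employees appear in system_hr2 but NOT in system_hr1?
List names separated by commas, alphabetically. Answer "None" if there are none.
Ivy

Schema mapping: "employee_name" (system_hr2) = "full_name" (system_hr1) = employee name

Names in system_hr2: ['Alice', 'Ivy', 'Jack', 'Tara']
Names in system_hr1: ['Alice', 'Grace', 'Jack', 'Tara']

In system_hr2 but not system_hr1: ['Ivy']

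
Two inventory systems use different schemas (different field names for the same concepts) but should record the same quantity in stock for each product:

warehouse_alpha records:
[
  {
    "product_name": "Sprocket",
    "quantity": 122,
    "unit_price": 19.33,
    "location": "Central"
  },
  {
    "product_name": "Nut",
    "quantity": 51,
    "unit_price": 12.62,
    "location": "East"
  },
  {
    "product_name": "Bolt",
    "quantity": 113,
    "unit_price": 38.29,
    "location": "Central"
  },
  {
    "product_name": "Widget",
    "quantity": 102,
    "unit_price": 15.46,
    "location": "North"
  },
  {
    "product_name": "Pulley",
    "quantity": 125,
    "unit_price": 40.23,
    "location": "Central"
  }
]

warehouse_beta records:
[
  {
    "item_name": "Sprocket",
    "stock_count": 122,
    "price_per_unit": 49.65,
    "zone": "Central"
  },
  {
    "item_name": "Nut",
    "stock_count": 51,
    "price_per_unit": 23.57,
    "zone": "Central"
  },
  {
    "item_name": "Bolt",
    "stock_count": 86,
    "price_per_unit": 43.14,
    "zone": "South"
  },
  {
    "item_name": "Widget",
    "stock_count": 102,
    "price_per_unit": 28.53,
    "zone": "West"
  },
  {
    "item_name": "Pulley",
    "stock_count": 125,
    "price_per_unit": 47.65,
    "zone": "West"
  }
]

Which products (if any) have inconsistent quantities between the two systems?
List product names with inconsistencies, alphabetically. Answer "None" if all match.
Bolt

Schema mappings:
- "product_name" (warehouse_alpha) = "item_name" (warehouse_beta) = product name
- "quantity" (warehouse_alpha) = "stock_count" (warehouse_beta) = quantity

Comparison:
  Sprocket: 122 vs 122 - MATCH
  Nut: 51 vs 51 - MATCH
  Bolt: 113 vs 86 - MISMATCH
  Widget: 102 vs 102 - MATCH
  Pulley: 125 vs 125 - MATCH

Products with inconsistencies: Bolt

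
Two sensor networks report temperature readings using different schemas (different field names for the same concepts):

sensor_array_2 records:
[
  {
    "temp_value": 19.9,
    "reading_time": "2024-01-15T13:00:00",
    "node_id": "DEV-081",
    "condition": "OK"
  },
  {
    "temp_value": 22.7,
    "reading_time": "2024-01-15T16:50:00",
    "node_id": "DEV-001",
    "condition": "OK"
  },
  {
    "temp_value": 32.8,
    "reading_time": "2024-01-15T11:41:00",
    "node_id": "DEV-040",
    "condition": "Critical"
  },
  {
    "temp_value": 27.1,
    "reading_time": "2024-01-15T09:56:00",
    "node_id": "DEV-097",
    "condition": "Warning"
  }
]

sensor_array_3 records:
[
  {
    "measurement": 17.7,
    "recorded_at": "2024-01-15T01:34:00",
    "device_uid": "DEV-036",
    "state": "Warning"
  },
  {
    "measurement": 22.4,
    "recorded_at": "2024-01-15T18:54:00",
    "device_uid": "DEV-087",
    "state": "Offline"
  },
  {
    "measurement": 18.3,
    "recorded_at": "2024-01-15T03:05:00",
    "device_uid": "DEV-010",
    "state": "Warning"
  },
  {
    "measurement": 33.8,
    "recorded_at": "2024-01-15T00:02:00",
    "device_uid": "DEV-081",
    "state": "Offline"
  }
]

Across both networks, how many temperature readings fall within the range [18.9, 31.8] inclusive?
4

Schema mapping: "temp_value" (sensor_array_2) = "measurement" (sensor_array_3) = temperature

Readings in [18.9, 31.8] from sensor_array_2: 3
Readings in [18.9, 31.8] from sensor_array_3: 1

Total count: 3 + 1 = 4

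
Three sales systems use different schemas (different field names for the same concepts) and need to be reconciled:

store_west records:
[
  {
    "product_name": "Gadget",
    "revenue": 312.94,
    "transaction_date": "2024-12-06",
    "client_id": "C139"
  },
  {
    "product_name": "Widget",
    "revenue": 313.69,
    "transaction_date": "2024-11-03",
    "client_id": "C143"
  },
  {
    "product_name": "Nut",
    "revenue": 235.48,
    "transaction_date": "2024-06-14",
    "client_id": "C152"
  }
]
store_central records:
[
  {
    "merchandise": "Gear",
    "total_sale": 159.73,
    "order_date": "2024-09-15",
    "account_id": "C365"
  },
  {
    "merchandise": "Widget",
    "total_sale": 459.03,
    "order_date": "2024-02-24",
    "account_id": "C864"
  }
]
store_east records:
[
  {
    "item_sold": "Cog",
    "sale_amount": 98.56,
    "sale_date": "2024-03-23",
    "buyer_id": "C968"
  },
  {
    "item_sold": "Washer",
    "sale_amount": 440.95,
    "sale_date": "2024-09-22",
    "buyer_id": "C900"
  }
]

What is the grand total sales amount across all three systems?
2020.38

Schema reconciliation - all amount fields map to sale amount:

store_west (revenue): 862.11
store_central (total_sale): 618.76
store_east (sale_amount): 539.51

Grand total: 2020.38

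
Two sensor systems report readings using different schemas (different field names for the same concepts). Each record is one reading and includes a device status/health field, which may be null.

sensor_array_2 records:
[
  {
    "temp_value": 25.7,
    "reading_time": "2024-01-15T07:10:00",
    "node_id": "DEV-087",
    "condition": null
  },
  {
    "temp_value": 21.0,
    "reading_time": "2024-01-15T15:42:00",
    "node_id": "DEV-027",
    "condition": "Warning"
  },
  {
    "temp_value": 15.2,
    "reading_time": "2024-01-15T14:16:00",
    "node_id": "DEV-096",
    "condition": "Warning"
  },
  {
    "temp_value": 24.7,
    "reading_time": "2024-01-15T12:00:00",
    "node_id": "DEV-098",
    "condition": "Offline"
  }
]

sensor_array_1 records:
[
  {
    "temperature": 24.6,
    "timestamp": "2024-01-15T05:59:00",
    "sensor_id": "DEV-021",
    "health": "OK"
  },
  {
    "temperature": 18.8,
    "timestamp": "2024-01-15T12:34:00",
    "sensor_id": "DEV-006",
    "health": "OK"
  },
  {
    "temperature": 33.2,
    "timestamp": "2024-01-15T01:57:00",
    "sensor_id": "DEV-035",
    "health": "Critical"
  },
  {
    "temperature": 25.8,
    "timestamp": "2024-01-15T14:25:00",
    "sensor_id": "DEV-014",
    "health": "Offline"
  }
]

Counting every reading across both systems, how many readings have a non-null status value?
7

Schema mapping: "condition" (sensor_array_2) = "health" (sensor_array_1) = status

Non-null in sensor_array_2: 3
Non-null in sensor_array_1: 4

Total non-null: 3 + 4 = 7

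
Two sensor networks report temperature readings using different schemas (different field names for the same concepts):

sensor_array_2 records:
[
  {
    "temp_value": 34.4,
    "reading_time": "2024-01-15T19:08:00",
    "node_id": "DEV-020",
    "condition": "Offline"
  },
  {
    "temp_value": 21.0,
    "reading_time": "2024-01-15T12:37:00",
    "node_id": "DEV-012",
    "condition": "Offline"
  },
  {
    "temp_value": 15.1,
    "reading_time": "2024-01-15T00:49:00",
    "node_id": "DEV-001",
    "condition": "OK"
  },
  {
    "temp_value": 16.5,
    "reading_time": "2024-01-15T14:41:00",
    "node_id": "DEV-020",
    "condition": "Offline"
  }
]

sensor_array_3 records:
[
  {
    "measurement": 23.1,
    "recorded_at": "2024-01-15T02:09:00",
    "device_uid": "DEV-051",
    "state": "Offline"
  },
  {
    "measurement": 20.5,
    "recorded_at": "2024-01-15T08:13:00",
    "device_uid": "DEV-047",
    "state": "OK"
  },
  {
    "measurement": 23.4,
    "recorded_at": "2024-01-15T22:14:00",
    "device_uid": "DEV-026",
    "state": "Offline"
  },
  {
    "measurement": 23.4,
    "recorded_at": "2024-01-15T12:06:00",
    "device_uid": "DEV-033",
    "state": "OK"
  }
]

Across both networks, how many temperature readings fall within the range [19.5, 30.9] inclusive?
5

Schema mapping: "temp_value" (sensor_array_2) = "measurement" (sensor_array_3) = temperature

Readings in [19.5, 30.9] from sensor_array_2: 1
Readings in [19.5, 30.9] from sensor_array_3: 4

Total count: 1 + 4 = 5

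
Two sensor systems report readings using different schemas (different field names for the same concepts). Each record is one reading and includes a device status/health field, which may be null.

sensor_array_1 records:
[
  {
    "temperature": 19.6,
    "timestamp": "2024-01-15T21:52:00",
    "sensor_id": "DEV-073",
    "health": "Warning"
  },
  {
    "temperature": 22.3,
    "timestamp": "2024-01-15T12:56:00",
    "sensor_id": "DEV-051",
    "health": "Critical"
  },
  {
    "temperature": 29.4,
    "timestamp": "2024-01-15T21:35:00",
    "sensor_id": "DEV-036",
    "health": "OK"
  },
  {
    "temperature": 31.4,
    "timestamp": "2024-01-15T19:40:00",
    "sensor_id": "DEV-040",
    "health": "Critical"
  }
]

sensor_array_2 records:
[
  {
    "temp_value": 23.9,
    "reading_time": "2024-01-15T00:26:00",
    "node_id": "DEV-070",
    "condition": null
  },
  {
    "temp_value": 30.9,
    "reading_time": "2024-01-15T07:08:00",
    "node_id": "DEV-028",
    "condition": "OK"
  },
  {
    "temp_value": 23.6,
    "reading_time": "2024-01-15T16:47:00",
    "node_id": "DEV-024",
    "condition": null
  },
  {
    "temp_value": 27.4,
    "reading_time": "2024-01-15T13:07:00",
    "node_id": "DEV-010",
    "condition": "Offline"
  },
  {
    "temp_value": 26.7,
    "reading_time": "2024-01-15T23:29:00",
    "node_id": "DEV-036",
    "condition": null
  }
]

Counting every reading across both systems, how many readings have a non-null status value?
6

Schema mapping: "health" (sensor_array_1) = "condition" (sensor_array_2) = status

Non-null in sensor_array_1: 4
Non-null in sensor_array_2: 2

Total non-null: 4 + 2 = 6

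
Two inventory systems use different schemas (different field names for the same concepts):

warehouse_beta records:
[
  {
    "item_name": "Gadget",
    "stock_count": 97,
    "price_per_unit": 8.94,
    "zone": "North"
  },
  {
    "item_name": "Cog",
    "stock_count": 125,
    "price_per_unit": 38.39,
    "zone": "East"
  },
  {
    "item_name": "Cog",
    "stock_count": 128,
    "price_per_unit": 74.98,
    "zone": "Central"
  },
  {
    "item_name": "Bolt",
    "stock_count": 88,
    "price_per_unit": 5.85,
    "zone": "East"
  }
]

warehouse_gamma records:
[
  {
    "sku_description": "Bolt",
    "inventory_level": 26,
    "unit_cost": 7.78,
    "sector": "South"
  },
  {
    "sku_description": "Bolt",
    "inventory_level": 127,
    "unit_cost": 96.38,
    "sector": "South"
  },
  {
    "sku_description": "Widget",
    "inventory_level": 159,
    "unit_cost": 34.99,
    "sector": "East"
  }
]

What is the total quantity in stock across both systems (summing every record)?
750

To reconcile these schemas, identify the field holding the quantity in stock in each system:
1. In warehouse_beta it is "stock_count"
2. In warehouse_gamma it is "inventory_level"

From warehouse_beta: 97 + 125 + 128 + 88 = 438
From warehouse_gamma: 26 + 127 + 159 = 312

Total: 438 + 312 = 750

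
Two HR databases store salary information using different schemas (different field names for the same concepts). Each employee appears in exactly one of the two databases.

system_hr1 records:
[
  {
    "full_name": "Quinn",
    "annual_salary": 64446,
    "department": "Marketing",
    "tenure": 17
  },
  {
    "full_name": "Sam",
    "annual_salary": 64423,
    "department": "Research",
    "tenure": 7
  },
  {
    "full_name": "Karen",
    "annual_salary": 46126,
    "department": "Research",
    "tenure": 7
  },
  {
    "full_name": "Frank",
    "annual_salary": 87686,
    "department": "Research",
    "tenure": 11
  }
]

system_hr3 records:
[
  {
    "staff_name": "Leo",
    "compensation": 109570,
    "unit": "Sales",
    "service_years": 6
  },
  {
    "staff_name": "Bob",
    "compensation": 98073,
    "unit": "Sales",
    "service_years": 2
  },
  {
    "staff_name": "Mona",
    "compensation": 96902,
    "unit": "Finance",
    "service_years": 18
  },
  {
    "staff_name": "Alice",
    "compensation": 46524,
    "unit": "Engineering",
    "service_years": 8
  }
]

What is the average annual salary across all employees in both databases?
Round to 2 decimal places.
76718.75

Schema mapping: "annual_salary" (system_hr1) = "compensation" (system_hr3) = annual salary

All salaries: [64446, 64423, 46126, 87686, 109570, 98073, 96902, 46524]
Sum: 613750
Count: 8
Average: 613750 / 8 = 76718.75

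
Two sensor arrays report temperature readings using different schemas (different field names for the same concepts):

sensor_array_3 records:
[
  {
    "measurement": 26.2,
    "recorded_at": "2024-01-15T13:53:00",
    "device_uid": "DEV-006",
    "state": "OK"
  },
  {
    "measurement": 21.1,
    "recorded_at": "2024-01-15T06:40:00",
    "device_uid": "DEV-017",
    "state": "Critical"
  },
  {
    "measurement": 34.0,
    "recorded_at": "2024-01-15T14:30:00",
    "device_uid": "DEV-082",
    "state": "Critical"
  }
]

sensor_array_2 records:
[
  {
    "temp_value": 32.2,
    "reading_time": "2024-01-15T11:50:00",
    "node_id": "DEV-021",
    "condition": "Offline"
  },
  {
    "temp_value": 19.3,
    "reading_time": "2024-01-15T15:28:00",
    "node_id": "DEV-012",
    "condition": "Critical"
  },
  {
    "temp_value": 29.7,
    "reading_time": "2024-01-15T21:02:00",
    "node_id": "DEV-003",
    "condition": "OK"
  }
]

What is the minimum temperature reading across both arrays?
19.3

Schema mapping: "measurement" (sensor_array_3) = "temp_value" (sensor_array_2) = temperature reading

Minimum in sensor_array_3: 21.1
Minimum in sensor_array_2: 19.3

Overall minimum: min(21.1, 19.3) = 19.3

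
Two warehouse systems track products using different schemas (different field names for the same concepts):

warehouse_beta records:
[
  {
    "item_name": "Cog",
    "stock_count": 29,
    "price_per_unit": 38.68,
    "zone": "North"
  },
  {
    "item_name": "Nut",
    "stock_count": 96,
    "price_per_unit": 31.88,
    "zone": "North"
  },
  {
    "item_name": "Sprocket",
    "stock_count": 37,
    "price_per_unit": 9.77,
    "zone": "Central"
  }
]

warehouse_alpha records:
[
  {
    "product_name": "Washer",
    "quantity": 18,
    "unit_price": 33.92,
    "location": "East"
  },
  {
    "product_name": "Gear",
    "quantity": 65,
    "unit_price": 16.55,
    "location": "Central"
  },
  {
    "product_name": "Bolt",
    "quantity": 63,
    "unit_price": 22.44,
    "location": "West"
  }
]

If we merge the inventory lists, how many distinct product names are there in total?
6

Schema mapping: "item_name" (warehouse_beta) = "product_name" (warehouse_alpha) = product name

Products in warehouse_beta: ['Cog', 'Nut', 'Sprocket']
Products in warehouse_alpha: ['Bolt', 'Gear', 'Washer']

Union (unique products): ['Bolt', 'Cog', 'Gear', 'Nut', 'Sprocket', 'Washer']
Count: 6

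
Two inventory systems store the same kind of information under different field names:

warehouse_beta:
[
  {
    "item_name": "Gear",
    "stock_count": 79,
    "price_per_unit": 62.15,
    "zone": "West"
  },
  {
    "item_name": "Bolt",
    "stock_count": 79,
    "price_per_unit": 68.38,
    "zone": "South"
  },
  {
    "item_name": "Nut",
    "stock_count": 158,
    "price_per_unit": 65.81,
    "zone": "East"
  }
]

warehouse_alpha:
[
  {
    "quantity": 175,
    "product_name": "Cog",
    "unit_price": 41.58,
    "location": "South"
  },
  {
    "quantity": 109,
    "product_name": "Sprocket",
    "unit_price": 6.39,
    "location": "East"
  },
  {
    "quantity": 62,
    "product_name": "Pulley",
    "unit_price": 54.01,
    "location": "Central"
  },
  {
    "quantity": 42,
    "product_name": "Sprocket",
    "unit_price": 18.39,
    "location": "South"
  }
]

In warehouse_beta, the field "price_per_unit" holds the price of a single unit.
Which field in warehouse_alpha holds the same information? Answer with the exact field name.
unit_price

In warehouse_beta, "price_per_unit" holds the price of a single unit.
The fields in warehouse_alpha are: "quantity", "product_name", "unit_price", "location".
"unit_price" is the match: the name refers to the same concept and its values are decimal currency amounts (e.g. 41.58, 6.39).
The other fields ("quantity", "product_name", "location") hold different kinds of data.

So "price_per_unit" in warehouse_beta corresponds to "unit_price" in warehouse_alpha.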